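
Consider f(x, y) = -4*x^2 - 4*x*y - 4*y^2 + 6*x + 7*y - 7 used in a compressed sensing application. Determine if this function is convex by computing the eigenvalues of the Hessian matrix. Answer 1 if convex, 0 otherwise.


The Hessian of f(x,y) = -4*x^2 - 4*x*y - 4*y^2 + 6*x + 7*y - 7 is:
H = [[-8, -4], [-4, -8]]
Trace = -8 - 8 = -16
Determinant = -8*-8 - (-4)^2 = 48
Discriminant = (-16)^2 - 4*48 = 64.0
Eigenvalues: lambda_1 = -12.0, lambda_2 = -4.0
The function is not convex.

0


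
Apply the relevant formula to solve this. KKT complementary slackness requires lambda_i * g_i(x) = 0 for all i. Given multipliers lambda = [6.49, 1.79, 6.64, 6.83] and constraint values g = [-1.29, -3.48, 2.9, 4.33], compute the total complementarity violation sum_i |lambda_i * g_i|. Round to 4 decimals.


KKT complementary slackness check:
lambda_1 * g_1 = 6.49 * -1.29 = -8.3721
lambda_2 * g_2 = 1.79 * -3.48 = -6.2292
lambda_3 * g_3 = 6.64 * 2.9 = 19.256
lambda_4 * g_4 = 6.83 * 4.33 = 29.5739
Total violation = 8.3721 + 6.2292 + 19.256 + 29.5739 = 63.4312


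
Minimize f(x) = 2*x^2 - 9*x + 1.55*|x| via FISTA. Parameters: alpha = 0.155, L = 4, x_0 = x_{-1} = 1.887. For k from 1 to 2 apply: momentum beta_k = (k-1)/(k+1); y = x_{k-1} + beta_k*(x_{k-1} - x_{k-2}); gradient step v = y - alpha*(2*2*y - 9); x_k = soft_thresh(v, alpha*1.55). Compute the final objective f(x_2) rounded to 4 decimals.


FISTA on f(x) = 2*x^2 - 9*x + 1.55*|x|
L = 4, alpha = 0.155
Iteration 1: beta = 0.0, y = 1.887 + 0.0*(1.887 - 1.887) = 1.887
  grad(y) = -1.452, v = y - alpha*grad = 2.1121
  prox(v) = soft_thresh(2.1121, 0.2403) = 1.8718
Iteration 2: beta = 0.3333, y = 1.8718 + 0.3333*(1.8718 - 1.887) = 1.8667
  grad(y) = -1.533, v = y - alpha*grad = 2.1044
  prox(v) = soft_thresh(2.1044, 0.2403) = 1.8641
f(x_2) = 2*1.8641^2 - 9*1.8641 + 1.55*|1.8641| = -6.9378


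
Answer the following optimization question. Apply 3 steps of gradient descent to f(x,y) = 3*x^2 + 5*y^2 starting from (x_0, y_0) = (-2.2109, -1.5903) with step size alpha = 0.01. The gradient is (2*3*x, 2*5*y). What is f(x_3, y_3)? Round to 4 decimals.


Gradient descent on f(x,y) = 3*x^2 + 5*y^2.
Starting point: (-2.2109, -1.5903), alpha = 0.01
Step 1: grad_x = 2*3*-2.2109 = -13.2654, grad_y = 2*5*-1.5903 = -15.903
  x_1 = -2.2109 - 0.01*-13.2654 = -2.0782
  y_1 = -1.5903 - 0.01*-15.903 = -1.4313
Step 2: grad_x = 2*3*-2.0782 = -12.4695, grad_y = 2*5*-1.4313 = -14.3127
  x_2 = -2.0782 - 0.01*-12.4695 = -1.9536
  y_2 = -1.4313 - 0.01*-14.3127 = -1.2881
Step 3: grad_x = 2*3*-1.9536 = -11.7213, grad_y = 2*5*-1.2881 = -12.8814
  x_3 = -1.9536 - 0.01*-11.7213 = -1.8363
  y_3 = -1.2881 - 0.01*-12.8814 = -1.1593
f(-1.8363, -1.1593) = 3*(-1.8363)^2 + 5*(-1.1593)^2 = 16.8366


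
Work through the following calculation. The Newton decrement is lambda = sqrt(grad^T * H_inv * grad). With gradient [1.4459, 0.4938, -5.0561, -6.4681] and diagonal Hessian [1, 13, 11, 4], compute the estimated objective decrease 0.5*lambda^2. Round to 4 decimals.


Step 1: H is diagonal, so H^(-1) * g = [1.4459, 0.038, -0.4596, -1.617].
Step 2: g^T H^(-1) g = sum_i g_i^2 / H_ii
  = (1.4459)^2/1 + (0.4938)^2/13 + (-5.0561)^2/11 + (-6.4681)^2/4
  = 2.0906 + 0.0188 + 2.324 + 10.4591 = 14.8925
Step 3: Objective decrease = 0.5 * g^T H^(-1) g = 7.4462


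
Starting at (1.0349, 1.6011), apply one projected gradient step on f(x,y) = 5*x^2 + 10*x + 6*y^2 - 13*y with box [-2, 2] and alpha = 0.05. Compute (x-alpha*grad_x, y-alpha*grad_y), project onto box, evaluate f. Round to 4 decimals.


Step 1: Compute gradient at (1.0349, 1.6011).
grad_x = 2*5*1.0349 + 10 = 20.349
grad_y = 2*6*1.6011 - 13 = 6.2132
Step 2: Gradient step.
x_raw = 1.0349 - 0.05*20.349 = 0.0175
y_raw = 1.6011 - 0.05*6.2132 = 1.2904
Step 3: Project onto [-2, 2].
x_proj = clip(0.0175) = 0.0175
y_proj = clip(1.2904) = 1.2904
Step 4: Evaluate f.
f(0.0175, 1.2904) = -6.6083


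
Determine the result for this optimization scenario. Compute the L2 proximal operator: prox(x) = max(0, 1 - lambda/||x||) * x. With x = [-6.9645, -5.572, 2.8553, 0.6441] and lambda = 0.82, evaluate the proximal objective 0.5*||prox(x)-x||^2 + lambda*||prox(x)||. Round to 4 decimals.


Step 1: Compute ||x||.
||x|| = 9.3872
Step 2: Compute scaling factor.
scale = max(0, 1 - 0.82/9.3872) = 0.9126
Step 3: prox(x) = [-6.3561, -5.0853, 2.6059, 0.5878]
||prox(x)|| = 8.5672
Step 4: Proximal objective.
0.5*||prox-x||^2 = 0.3362
lambda*||prox|| = 7.0251
Total = 7.3613


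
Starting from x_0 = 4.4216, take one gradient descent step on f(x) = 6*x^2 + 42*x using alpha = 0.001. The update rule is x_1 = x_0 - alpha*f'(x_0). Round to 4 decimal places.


We compute the gradient at x_0 and apply the update.
f'(x) = 12*x + 42
f'(4.4216) = 12*4.4216 + 42 = 95.0592
x_1 = 4.4216 - 0.001*95.0592 = 4.3265


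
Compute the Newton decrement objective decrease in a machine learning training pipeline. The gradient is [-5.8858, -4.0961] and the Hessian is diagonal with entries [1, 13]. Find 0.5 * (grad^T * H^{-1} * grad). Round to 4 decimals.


Step 1: H is diagonal, so H^(-1) * g = [-5.8858, -0.3151].
Step 2: g^T H^(-1) g = sum_i g_i^2 / H_ii
  = (-5.8858)^2/1 + (-4.0961)^2/13
  = 34.6426 + 1.2906 = 35.9333
Step 3: Objective decrease = 0.5 * g^T H^(-1) g = 17.9666


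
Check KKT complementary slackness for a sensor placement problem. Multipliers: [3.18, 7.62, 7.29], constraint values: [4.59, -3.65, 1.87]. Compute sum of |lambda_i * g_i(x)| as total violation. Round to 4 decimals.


KKT complementary slackness check:
lambda_1 * g_1 = 3.18 * 4.59 = 14.5962
lambda_2 * g_2 = 7.62 * -3.65 = -27.813
lambda_3 * g_3 = 7.29 * 1.87 = 13.6323
Total violation = 14.5962 + 27.813 + 13.6323 = 56.0415


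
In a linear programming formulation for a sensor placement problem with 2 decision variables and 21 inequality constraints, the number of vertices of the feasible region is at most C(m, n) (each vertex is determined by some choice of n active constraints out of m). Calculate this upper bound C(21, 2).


Each vertex corresponds to some choice of n active constraints out of m, so the number of vertices is at most C(m, n) = m! / (n!(m-n)!).
m = 21, n = 2
Numerator: 21 * 20
Denominator: 2! = 2
C(21, 2) = 210


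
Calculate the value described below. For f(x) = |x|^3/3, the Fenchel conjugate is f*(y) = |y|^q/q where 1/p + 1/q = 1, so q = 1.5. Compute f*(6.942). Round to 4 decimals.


The conjugate exponent q satisfies 1/p + 1/q = 1.
p = 3, so q = 3/(3 - 1) = 1.5
|y|^q = 6.942^1.5 = 18.2906
f*(6.942) = 18.2906 / 1.5 = 12.1937


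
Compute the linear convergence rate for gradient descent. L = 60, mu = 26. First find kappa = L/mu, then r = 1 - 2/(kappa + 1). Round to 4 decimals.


Step 1: Compute the condition number.
kappa = L/mu = 60/26 = 2.3077
Step 2: Compute the convergence rate.
r = 1 - 2/(kappa + 1) = 1 - 2*mu/(L + mu) = (L - mu)/(L + mu) = 34/86 = 0.3953


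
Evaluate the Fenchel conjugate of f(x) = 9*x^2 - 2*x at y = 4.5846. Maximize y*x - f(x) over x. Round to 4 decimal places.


f*(y) = sup_x {y*x - a*x^2 - b*x} = sup_x {(y-b)*x - a*x^2}
FOC: (y - b) - 2a*x = 0 => x* = (y - b)/(2a)
x* = (4.5846 + 2)/(2*9) = 0.3658
f*(4.5846) = (y-b)^2/(4a) = (4.5846 + 2)^2/(4*9)
= 43.357/36 = 1.2044


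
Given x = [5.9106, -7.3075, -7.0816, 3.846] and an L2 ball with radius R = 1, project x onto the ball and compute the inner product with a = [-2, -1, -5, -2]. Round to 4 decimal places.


Step 1: Compute ||x|| (intermediates to 6 decimals).
||x|| = sqrt(5.9106^2 + (-7.3075)^2 + (-7.0816)^2 + 3.846^2) = 12.380449
Step 2: Project.
Since ||x|| > R, scale = R/||x|| = 1/12.380449 = 0.080773, proj(x) = scale * x
proj(x) = [0.477417, -0.590249, -0.572002, 0.310653]
Step 3: Dot product.
a^T * proj(x) = -2*0.477417 - 1*(-0.590249) - 5*(-0.572002) - 2*0.310653 = 1.8741


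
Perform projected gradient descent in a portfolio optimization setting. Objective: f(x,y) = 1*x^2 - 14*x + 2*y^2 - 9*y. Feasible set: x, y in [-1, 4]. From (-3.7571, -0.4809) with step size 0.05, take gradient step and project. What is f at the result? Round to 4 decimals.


Step 1: Compute gradient at (-3.7571, -0.4809).
grad_x = 2*1*-3.7571 - 14 = -21.5142
grad_y = 2*2*-0.4809 - 9 = -10.9236
Step 2: Gradient step.
x_raw = -3.7571 - 0.05*-21.5142 = -2.6814
y_raw = -0.4809 - 0.05*-10.9236 = 0.0653
Step 3: Project onto [-1, 4].
x_proj = clip(-2.6814) = -1.0
y_proj = clip(0.0653) = 0.0653
Step 4: Evaluate f.
f(-1.0, 0.0653) = 14.421


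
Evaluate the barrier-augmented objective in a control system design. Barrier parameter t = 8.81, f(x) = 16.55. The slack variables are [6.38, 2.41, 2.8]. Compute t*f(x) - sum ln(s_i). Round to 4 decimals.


Step 1: Compute log-barrier.
ln values: [1.8532, 0.8796, 1.0296]
phi = -(1.8532 + 0.8796 + 1.0296) = -3.7624
Step 2: Compute augmented objective.
t*f(x) = 8.81*16.55 = 145.8055
Total = 145.8055 - 3.7624 = 142.0431


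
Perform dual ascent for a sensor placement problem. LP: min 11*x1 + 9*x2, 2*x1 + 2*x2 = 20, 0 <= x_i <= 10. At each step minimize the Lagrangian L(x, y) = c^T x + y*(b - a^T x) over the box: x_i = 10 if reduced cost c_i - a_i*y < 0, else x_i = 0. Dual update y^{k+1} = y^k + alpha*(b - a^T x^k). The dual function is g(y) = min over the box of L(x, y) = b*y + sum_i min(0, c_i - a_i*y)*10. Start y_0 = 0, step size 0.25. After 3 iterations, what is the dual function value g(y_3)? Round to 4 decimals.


Dual ascent for LP: min 11*x1 + 9*x2, 2*x1 + 2*x2 = 20, 0 <= x_i <= 10
Step 1: y^k = 0.0, reduced costs: (11.0, 9.0)
  x^k = (0.0, 0.0), subgradient = b - a^T x = 20.0
  y^{k+1} = 0.0 + 0.25*20.0 = 5.0
Step 2: y^k = 5.0, reduced costs: (1.0, -1.0)
  x^k = (0.0, 10.0), subgradient = b - a^T x = 0.0
  y^{k+1} = 5.0 + 0.25*0.0 = 5.0
Step 3: y^k = 5.0, reduced costs: (1.0, -1.0)
  x^k = (0.0, 10.0), subgradient = b - a^T x = 0.0
  y^{k+1} = 5.0 + 0.25*0.0 = 5.0
Dual objective at y_3 = 5.0: reduced costs (1.0, -1.0), box minimizer x = (0.0, 10.0)
g(y_3) = b*y + (c1 - a1*y)*x1 + (c2 - a2*y)*x2 = 20*5.0 + 1.0*0.0 + (-1.0)*10.0 = 100.0 + 0.0 - 10.0 = 90.0


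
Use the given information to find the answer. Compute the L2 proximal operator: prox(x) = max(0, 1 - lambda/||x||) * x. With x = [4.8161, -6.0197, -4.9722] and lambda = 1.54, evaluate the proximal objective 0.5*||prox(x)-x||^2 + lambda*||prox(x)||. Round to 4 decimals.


Step 1: Compute ||x||.
||x|| = 9.1736
Step 2: Compute scaling factor.
scale = max(0, 1 - 1.54/9.1736) = 0.8321
Step 3: prox(x) = [4.0076, -5.0092, -4.1375]
||prox(x)|| = 7.6336
Step 4: Proximal objective.
0.5*||prox-x||^2 = 1.1858
lambda*||prox|| = 11.7557
Total = 12.9415


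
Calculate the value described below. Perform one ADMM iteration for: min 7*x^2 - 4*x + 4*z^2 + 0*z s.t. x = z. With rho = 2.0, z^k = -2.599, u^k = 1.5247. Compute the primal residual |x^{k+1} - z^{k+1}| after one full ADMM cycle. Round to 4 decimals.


ADMM iteration with rho = 2.0, z^k = -2.599, u^k = 1.5247
Step 1: x-update.
Minimize 7*x^2 - 4*x + (2.0/2)*(x + 2.599 + 1.5247)^2
FOC: (2*7 + 2.0)*x = 4 + 2.0*(-2.599 - 1.5247)
x^{k+1} = -0.2655
Step 2: z-update.
Minimize 4*z^2 + 0*z + (2.0/2)*(-0.2655 - z + 1.5247)^2
FOC: (2*4 + 2.0)*z = 0 + 2.0*(-0.2655 + 1.5247)
z^{k+1} = 0.2518
Step 3: u-update.
u^{k+1} = 1.5247 - 0.2655 - 0.2518 = 1.0074
Step 4: Primal residual = |-0.2655 - 0.2518| = 0.5173


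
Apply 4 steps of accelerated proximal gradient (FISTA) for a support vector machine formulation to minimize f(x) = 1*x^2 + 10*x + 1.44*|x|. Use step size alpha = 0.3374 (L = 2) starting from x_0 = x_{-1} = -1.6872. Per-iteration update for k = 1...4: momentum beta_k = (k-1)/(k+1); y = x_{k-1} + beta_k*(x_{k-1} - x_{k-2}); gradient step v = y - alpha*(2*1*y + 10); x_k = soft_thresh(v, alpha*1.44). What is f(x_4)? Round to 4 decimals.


FISTA on f(x) = 1*x^2 + 10*x + 1.44*|x|
L = 2, alpha = 0.3374
Iteration 1: beta = 0.0, y = -1.6872 + 0.0*(-1.6872 + 1.6872) = -1.6872
  grad(y) = 6.6256, v = y - alpha*grad = -3.9227
  prox(v) = soft_thresh(-3.9227, 0.4859) = -3.4368
Iteration 2: beta = 0.3333, y = -3.4368 + 0.3333*(-3.4368 + 1.6872) = -4.02
  grad(y) = 1.9599, v = y - alpha*grad = -4.6813
  prox(v) = soft_thresh(-4.6813, 0.4859) = -4.1955
Iteration 3: beta = 0.5, y = -4.1955 + 0.5*(-4.1955 + 3.4368) = -4.5748
  grad(y) = 0.8504, v = y - alpha*grad = -4.8617
  prox(v) = soft_thresh(-4.8617, 0.4859) = -4.3759
Iteration 4: beta = 0.6, y = -4.3759 + 0.6*(-4.3759 + 4.1955) = -4.4841
  grad(y) = 1.0318, v = y - alpha*grad = -4.8322
  prox(v) = soft_thresh(-4.8322, 0.4859) = -4.3464
f(x_4) = 1*(-4.3464)^2 + 10*(-4.3464) + 1.44*|-4.3464| = -18.314


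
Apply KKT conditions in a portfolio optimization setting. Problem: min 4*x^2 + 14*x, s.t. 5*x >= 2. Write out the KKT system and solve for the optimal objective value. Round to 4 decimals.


Step 1: Try lambda = 0 (constraint inactive).
x_unc = -14/(2*4) = -1.75
Check: 5*-1.75 = -8.75 < 2 -- violated!
Step 2: Constraint must be active: 5*x = 2
x* = 2/5 = 0.4
lambda = (2*4*0.4 + 14)/5 = 3.44
Step 3: Compute optimal value.
f(x*) = 4*0.4^2 + 14*0.4 = 6.24


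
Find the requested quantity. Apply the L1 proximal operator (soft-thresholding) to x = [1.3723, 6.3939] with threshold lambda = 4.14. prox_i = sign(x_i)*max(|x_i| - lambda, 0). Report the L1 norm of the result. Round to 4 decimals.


Soft-thresholding with lambda = 4.14:
prox(1.3723) = sign(1.3723)*max(|1.3723| - 4.14, 0) = 0.0
prox(6.3939) = sign(6.3939)*max(|6.3939| - 4.14, 0) = 2.2539
prox(x) = [0.0, 2.2539]
||prox(x)||_1 = 0.0 + 2.2539 = 2.2539


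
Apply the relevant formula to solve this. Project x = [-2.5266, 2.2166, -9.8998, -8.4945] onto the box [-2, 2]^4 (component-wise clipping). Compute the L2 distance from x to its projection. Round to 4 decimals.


Project each component onto [-2, 2].
clip(-2.5266) = -2.0, clip(2.2166) = 2.0, clip(-9.8998) = -2.0, clip(-8.4945) = -2.0
Projection = [-2.0, 2.0, -2.0, -2.0]
Squared diffs: [0.2773, 0.0469, 62.4068, 42.1785]
Distance = sqrt(104.9095) = 10.2425


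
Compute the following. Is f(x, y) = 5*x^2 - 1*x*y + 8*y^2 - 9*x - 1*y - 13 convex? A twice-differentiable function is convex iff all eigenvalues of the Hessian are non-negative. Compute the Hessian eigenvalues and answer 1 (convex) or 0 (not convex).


The Hessian of f(x,y) = 5*x^2 - 1*x*y + 8*y^2 - 9*x - 1*y - 13 is:
H = [[10, -1], [-1, 16]]
Trace = 10 + 16 = 26
Determinant = 10*16 - (-1)^2 = 159
Discriminant = (26)^2 - 4*159 = 40.0
Eigenvalues: lambda_1 = 9.8377, lambda_2 = 16.1623
The function is convex.

1


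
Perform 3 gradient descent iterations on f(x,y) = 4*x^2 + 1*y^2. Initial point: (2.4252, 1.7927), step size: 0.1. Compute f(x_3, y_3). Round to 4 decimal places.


Gradient descent on f(x,y) = 4*x^2 + 1*y^2.
Starting point: (2.4252, 1.7927), alpha = 0.1
Step 1: grad_x = 2*4*2.4252 = 19.4016, grad_y = 2*1*1.7927 = 3.5854
  x_1 = 2.4252 - 0.1*19.4016 = 0.485
  y_1 = 1.7927 - 0.1*3.5854 = 1.4342
Step 2: grad_x = 2*4*0.485 = 3.8803, grad_y = 2*1*1.4342 = 2.8683
  x_2 = 0.485 - 0.1*3.8803 = 0.097
  y_2 = 1.4342 - 0.1*2.8683 = 1.1473
Step 3: grad_x = 2*4*0.097 = 0.7761, grad_y = 2*1*1.1473 = 2.2947
  x_3 = 0.097 - 0.1*0.7761 = 0.0194
  y_3 = 1.1473 - 0.1*2.2947 = 0.9179
f(0.0194, 0.9179) = 4*0.0194^2 + 1*0.9179^2 = 0.844


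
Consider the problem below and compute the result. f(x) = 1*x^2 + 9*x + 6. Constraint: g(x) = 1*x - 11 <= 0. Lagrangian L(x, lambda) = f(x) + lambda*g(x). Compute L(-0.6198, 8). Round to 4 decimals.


Step 1: Evaluate f(x).
f(-0.6198) = 1*(-0.6198)^2 + 9*(-0.6198) + 6 = 0.806
Step 2: Evaluate g(x).
g(-0.6198) = 1*-0.6198 - 11 = -11.6198
Step 3: Compute Lagrangian.
L = 0.806 + 8*-11.6198 = -92.1524


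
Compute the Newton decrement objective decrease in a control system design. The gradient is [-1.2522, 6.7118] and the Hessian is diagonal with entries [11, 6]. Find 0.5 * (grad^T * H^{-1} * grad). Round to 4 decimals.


Step 1: H is diagonal, so H^(-1) * g = [-0.1138, 1.1186].
Step 2: g^T H^(-1) g = sum_i g_i^2 / H_ii
  = (-1.2522)^2/11 + (6.7118)^2/6
  = 0.1425 + 7.508 = 7.6506
Step 3: Objective decrease = 0.5 * g^T H^(-1) g = 3.8253


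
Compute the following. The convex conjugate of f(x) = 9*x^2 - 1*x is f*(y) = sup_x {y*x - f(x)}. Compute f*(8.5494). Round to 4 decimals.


f*(y) = sup_x {y*x - a*x^2 - b*x} = sup_x {(y-b)*x - a*x^2}
FOC: (y - b) - 2a*x = 0 => x* = (y - b)/(2a)
x* = (8.5494 + 1)/(2*9) = 0.5305
f*(8.5494) = (y-b)^2/(4a) = (8.5494 + 1)^2/(4*9)
= 91.191/36 = 2.5331


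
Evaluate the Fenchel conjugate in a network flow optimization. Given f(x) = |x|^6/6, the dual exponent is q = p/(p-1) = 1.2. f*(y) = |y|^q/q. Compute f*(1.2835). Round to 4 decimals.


The conjugate exponent q satisfies 1/p + 1/q = 1.
p = 6, so q = 6/(6 - 1) = 1.2
|y|^q = 1.2835^1.2 = 1.3492
f*(1.2835) = 1.3492 / 1.2 = 1.1243


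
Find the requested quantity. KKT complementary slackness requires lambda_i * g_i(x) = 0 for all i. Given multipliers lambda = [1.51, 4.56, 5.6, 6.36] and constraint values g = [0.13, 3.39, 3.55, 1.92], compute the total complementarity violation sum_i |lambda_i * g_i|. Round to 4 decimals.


KKT complementary slackness check:
lambda_1 * g_1 = 1.51 * 0.13 = 0.1963
lambda_2 * g_2 = 4.56 * 3.39 = 15.4584
lambda_3 * g_3 = 5.6 * 3.55 = 19.88
lambda_4 * g_4 = 6.36 * 1.92 = 12.2112
Total violation = 0.1963 + 15.4584 + 19.88 + 12.2112 = 47.7459


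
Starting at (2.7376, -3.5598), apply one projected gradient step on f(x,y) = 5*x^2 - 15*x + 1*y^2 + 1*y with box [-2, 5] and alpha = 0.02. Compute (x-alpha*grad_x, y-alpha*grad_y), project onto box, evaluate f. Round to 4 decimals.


Step 1: Compute gradient at (2.7376, -3.5598).
grad_x = 2*5*2.7376 - 15 = 12.376
grad_y = 2*1*-3.5598 + 1 = -6.1196
Step 2: Gradient step.
x_raw = 2.7376 - 0.02*12.376 = 2.4901
y_raw = -3.5598 - 0.02*-6.1196 = -3.4374
Step 3: Project onto [-2, 5].
x_proj = clip(2.4901) = 2.4901
y_proj = clip(-3.4374) = -2.0
Step 4: Evaluate f.
f(2.4901, -2.0) = -4.3487


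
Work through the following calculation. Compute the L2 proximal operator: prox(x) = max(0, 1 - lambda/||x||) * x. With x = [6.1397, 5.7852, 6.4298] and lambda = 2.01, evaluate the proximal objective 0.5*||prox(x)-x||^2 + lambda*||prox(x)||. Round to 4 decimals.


Step 1: Compute ||x||.
||x|| = 10.6069
Step 2: Compute scaling factor.
scale = max(0, 1 - 2.01/10.6069) = 0.8105
Step 3: prox(x) = [4.9762, 4.6889, 5.2114]
||prox(x)|| = 8.5969
Step 4: Proximal objective.
0.5*||prox-x||^2 = 2.0201
lambda*||prox|| = 17.2798
Total = 19.2999


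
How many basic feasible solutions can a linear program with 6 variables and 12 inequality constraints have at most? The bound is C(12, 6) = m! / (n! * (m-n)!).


Each vertex corresponds to some choice of n active constraints out of m, so the number of vertices is at most C(m, n) = m! / (n!(m-n)!).
m = 12, n = 6
Numerator: 12 * 11 * 10 * 9 * 8 * 7
Denominator: 6! = 720
C(12, 6) = 924


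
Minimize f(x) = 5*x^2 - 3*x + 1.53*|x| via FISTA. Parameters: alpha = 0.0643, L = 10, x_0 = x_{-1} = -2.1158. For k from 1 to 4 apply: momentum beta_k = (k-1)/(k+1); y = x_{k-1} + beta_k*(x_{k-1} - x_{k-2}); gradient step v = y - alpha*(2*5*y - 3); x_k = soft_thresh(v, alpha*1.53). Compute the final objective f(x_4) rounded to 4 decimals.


FISTA on f(x) = 5*x^2 - 3*x + 1.53*|x|
L = 10, alpha = 0.0643
Iteration 1: beta = 0.0, y = -2.1158 + 0.0*(-2.1158 + 2.1158) = -2.1158
  grad(y) = -24.158, v = y - alpha*grad = -0.5624
  prox(v) = soft_thresh(-0.5624, 0.0984) = -0.4641
Iteration 2: beta = 0.3333, y = -0.4641 + 0.3333*(-0.4641 + 2.1158) = 0.0865
  grad(y) = -2.1348, v = y - alpha*grad = 0.2238
  prox(v) = soft_thresh(0.2238, 0.0984) = 0.1254
Iteration 3: beta = 0.5, y = 0.1254 + 0.5*(0.1254 + 0.4641) = 0.4201
  grad(y) = 1.2014, v = y - alpha*grad = 0.3429
  prox(v) = soft_thresh(0.3429, 0.0984) = 0.2445
Iteration 4: beta = 0.6, y = 0.2445 + 0.6*(0.2445 - 0.1254) = 0.316
  grad(y) = 0.1597, v = y - alpha*grad = 0.3057
  prox(v) = soft_thresh(0.3057, 0.0984) = 0.2073
f(x_4) = 5*0.2073^2 - 3*0.2073 + 1.53*|0.2073| = -0.0899


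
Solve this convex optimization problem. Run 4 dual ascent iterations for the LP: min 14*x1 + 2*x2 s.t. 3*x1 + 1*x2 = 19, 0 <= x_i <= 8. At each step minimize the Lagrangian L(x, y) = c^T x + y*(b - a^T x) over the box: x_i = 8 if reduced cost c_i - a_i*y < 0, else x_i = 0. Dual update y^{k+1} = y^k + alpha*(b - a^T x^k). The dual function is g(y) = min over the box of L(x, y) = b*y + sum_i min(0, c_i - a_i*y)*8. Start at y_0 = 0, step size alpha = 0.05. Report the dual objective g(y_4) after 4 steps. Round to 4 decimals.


Dual ascent for LP: min 14*x1 + 2*x2, 3*x1 + 1*x2 = 19, 0 <= x_i <= 8
Step 1: y^k = 0.0, reduced costs: (14.0, 2.0)
  x^k = (0.0, 0.0), subgradient = b - a^T x = 19.0
  y^{k+1} = 0.0 + 0.05*19.0 = 0.95
Step 2: y^k = 0.95, reduced costs: (11.15, 1.05)
  x^k = (0.0, 0.0), subgradient = b - a^T x = 19.0
  y^{k+1} = 0.95 + 0.05*19.0 = 1.9
Step 3: y^k = 1.9, reduced costs: (8.3, 0.1)
  x^k = (0.0, 0.0), subgradient = b - a^T x = 19.0
  y^{k+1} = 1.9 + 0.05*19.0 = 2.85
Step 4: y^k = 2.85, reduced costs: (5.45, -0.85)
  x^k = (0.0, 8.0), subgradient = b - a^T x = 11.0
  y^{k+1} = 2.85 + 0.05*11.0 = 3.4
Dual objective at y_4 = 3.4: reduced costs (3.8, -1.4), box minimizer x = (0.0, 8.0)
g(y_4) = b*y + (c1 - a1*y)*x1 + (c2 - a2*y)*x2 = 19*3.4 + 3.8*0.0 + (-1.4)*8.0 = 64.6 + 0.0 - 11.2 = 53.4


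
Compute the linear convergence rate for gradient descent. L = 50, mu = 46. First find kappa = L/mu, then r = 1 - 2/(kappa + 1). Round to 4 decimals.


Step 1: Compute the condition number.
kappa = L/mu = 50/46 = 1.087
Step 2: Compute the convergence rate.
r = 1 - 2/(kappa + 1) = 1 - 2*mu/(L + mu) = (L - mu)/(L + mu) = 4/96 = 0.0417


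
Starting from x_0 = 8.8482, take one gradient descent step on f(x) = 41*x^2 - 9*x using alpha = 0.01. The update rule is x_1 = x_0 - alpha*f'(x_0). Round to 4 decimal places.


We compute the gradient at x_0 and apply the update.
f'(x) = 82*x - 9
f'(8.8482) = 82*8.8482 - 9 = 716.5524
x_1 = 8.8482 - 0.01*716.5524 = 1.6827


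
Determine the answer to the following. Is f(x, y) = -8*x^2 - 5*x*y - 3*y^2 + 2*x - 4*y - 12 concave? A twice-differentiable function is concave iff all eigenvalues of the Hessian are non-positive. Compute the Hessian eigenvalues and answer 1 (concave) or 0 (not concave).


The Hessian of f(x,y) = -8*x^2 - 5*x*y - 3*y^2 + 2*x - 4*y - 12 is:
H = [[-16, -5], [-5, -6]]
Trace = -16 - 6 = -22
Determinant = -16*-6 - (-5)^2 = 71
Discriminant = (-22)^2 - 4*71 = 200.0
Eigenvalues: lambda_1 = -18.0711, lambda_2 = -3.9289
The function is concave.

1


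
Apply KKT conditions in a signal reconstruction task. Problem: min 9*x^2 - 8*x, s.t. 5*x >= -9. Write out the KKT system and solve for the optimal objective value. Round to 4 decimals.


Step 1: Try lambda = 0 (constraint inactive).
Stationarity: 2*9*x - 8 = 0
x* = 8/(2*9) = 4/9 = 0.4444 (rounded; the exact value 4/9 is used below)
Check constraint: 5*0.4444 = 2.222 >= -9 -- satisfied.
Step 2: Compute optimal value.
f(x*) = 9*(4/9)^2 - 8*(4/9) = -1.7778


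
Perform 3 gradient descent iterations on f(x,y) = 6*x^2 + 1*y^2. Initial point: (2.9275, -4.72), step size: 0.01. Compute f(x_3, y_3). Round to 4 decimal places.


Gradient descent on f(x,y) = 6*x^2 + 1*y^2.
Starting point: (2.9275, -4.72), alpha = 0.01
Step 1: grad_x = 2*6*2.9275 = 35.13, grad_y = 2*1*-4.72 = -9.44
  x_1 = 2.9275 - 0.01*35.13 = 2.5762
  y_1 = -4.72 - 0.01*-9.44 = -4.6256
Step 2: grad_x = 2*6*2.5762 = 30.9144, grad_y = 2*1*-4.6256 = -9.2512
  x_2 = 2.5762 - 0.01*30.9144 = 2.2671
  y_2 = -4.6256 - 0.01*-9.2512 = -4.5331
Step 3: grad_x = 2*6*2.2671 = 27.2047, grad_y = 2*1*-4.5331 = -9.0662
  x_3 = 2.2671 - 0.01*27.2047 = 1.995
  y_3 = -4.5331 - 0.01*-9.0662 = -4.4424
f(1.995, -4.4424) = 6*1.995^2 + 1*(-4.4424)^2 = 43.6155


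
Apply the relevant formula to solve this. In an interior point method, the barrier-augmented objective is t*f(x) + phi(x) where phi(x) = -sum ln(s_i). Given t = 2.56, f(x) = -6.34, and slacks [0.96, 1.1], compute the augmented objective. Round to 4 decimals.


Step 1: Compute log-barrier.
ln values: [-0.0408, 0.0953]
phi = -(-0.0408 + 0.0953) = -0.0545
Step 2: Compute augmented objective.
t*f(x) = 2.56*-6.34 = -16.2304
Total = -16.2304 - 0.0545 = -16.2849


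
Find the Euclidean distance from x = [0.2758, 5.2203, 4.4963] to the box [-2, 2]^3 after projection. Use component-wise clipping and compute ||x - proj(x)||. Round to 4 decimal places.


Project each component onto [-2, 2].
clip(0.2758) = 0.2758, clip(5.2203) = 2.0, clip(4.4963) = 2.0
Projection = [0.2758, 2.0, 2.0]
Squared diffs: [0.0, 10.3703, 6.2315]
Distance = sqrt(16.6018) = 4.0745


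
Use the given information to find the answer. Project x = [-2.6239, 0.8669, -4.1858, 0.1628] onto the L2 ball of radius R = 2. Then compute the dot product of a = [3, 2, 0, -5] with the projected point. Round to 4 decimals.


Step 1: Compute ||x|| (intermediates to 6 decimals).
||x|| = sqrt((-2.6239)^2 + 0.8669^2 + (-4.1858)^2 + 0.1628^2) = 5.018346
Step 2: Project.
Since ||x|| > R, scale = R/||x|| = 2/5.018346 = 0.398538, proj(x) = scale * x
proj(x) = [-1.045724, 0.345493, -1.6682, 0.064882]
Step 3: Dot product.
a^T * proj(x) = 3*(-1.045724) + 2*0.345493 + 0*(-1.6682) - 5*0.064882 = -2.7706


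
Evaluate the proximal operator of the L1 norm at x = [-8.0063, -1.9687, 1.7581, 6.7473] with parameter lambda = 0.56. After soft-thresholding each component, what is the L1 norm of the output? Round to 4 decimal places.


Soft-thresholding with lambda = 0.56:
prox(-8.0063) = sign(-8.0063)*max(|-8.0063| - 0.56, 0) = -7.4463
prox(-1.9687) = sign(-1.9687)*max(|-1.9687| - 0.56, 0) = -1.4087
prox(1.7581) = sign(1.7581)*max(|1.7581| - 0.56, 0) = 1.1981
prox(6.7473) = sign(6.7473)*max(|6.7473| - 0.56, 0) = 6.1873
prox(x) = [-7.4463, -1.4087, 1.1981, 6.1873]
||prox(x)||_1 = 7.4463 + 1.4087 + 1.1981 + 6.1873 = 16.2404


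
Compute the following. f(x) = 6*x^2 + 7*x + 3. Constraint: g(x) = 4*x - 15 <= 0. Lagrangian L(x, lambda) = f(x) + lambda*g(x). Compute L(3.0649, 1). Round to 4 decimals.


Step 1: Evaluate f(x).
f(3.0649) = 6*3.0649^2 + 7*3.0649 + 3 = 80.816
Step 2: Evaluate g(x).
g(3.0649) = 4*3.0649 - 15 = -2.7404
Step 3: Compute Lagrangian.
L = 80.816 + 1*-2.7404 = 78.0756


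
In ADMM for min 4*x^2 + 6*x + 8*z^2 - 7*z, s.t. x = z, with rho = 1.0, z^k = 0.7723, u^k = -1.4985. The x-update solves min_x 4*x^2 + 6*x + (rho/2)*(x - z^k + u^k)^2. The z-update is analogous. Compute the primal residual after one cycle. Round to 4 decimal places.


ADMM iteration with rho = 1.0, z^k = 0.7723, u^k = -1.4985
Step 1: x-update.
Minimize 4*x^2 + 6*x + (1.0/2)*(x - 0.7723 - 1.4985)^2
FOC: (2*4 + 1.0)*x = -6 + 1.0*(0.7723 + 1.4985)
x^{k+1} = -0.4144
Step 2: z-update.
Minimize 8*z^2 - 7*z + (1.0/2)*(-0.4144 - z - 1.4985)^2
FOC: (2*8 + 1.0)*z = 7 + 1.0*(-0.4144 - 1.4985)
z^{k+1} = 0.2992
Step 3: u-update.
u^{k+1} = -1.4985 - 0.4144 - 0.2992 = -2.2121
Step 4: Primal residual = |-0.4144 - 0.2992| = 0.7136


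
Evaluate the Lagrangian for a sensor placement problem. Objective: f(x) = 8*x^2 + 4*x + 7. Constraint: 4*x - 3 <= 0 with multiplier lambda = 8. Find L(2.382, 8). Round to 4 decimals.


Step 1: Evaluate f(x).
f(2.382) = 8*2.382^2 + 4*2.382 + 7 = 61.9194
Step 2: Evaluate g(x).
g(2.382) = 4*2.382 - 3 = 6.528
Step 3: Compute Lagrangian.
L = 61.9194 + 8*6.528 = 114.1434


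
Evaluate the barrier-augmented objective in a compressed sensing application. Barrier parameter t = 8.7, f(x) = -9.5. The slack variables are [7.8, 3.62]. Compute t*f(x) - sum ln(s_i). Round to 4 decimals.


Step 1: Compute log-barrier.
ln values: [2.0541, 1.2865]
phi = -(2.0541 + 1.2865) = -3.3406
Step 2: Compute augmented objective.
t*f(x) = 8.7*-9.5 = -82.65
Total = -82.65 - 3.3406 = -85.9906


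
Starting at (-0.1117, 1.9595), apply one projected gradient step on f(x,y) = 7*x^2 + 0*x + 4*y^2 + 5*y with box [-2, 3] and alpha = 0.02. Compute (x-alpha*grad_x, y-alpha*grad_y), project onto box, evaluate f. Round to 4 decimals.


Step 1: Compute gradient at (-0.1117, 1.9595).
grad_x = 2*7*-0.1117 + 0 = -1.5638
grad_y = 2*4*1.9595 + 5 = 20.676
Step 2: Gradient step.
x_raw = -0.1117 - 0.02*-1.5638 = -0.0804
y_raw = 1.9595 - 0.02*20.676 = 1.546
Step 3: Project onto [-2, 3].
x_proj = clip(-0.0804) = -0.0804
y_proj = clip(1.546) = 1.546
Step 4: Evaluate f.
f(-0.0804, 1.546) = 17.3354


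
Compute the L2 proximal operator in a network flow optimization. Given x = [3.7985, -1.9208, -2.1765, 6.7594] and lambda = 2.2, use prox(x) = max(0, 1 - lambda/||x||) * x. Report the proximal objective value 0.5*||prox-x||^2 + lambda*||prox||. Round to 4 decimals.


Step 1: Compute ||x||.
||x|| = 8.2792
Step 2: Compute scaling factor.
scale = max(0, 1 - 2.2/8.2792) = 0.7343
Step 3: prox(x) = [2.7891, -1.4104, -1.5981, 4.9632]
||prox(x)|| = 6.0792
Step 4: Proximal objective.
0.5*||prox-x||^2 = 2.42
lambda*||prox|| = 13.3742
Total = 15.7942


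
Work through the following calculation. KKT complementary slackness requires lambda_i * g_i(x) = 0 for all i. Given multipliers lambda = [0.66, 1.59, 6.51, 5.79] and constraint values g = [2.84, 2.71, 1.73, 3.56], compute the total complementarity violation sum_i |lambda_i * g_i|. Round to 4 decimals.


KKT complementary slackness check:
lambda_1 * g_1 = 0.66 * 2.84 = 1.8744
lambda_2 * g_2 = 1.59 * 2.71 = 4.3089
lambda_3 * g_3 = 6.51 * 1.73 = 11.2623
lambda_4 * g_4 = 5.79 * 3.56 = 20.6124
Total violation = 1.8744 + 4.3089 + 11.2623 + 20.6124 = 38.058


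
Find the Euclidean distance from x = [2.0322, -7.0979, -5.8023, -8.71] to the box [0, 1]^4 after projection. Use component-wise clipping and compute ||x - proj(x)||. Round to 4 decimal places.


Project each component onto [0, 1].
clip(2.0322) = 1.0, clip(-7.0979) = 0.0, clip(-5.8023) = 0.0, clip(-8.71) = 0.0
Projection = [1.0, 0.0, 0.0, 0.0]
Squared diffs: [1.0654, 50.3802, 33.6667, 75.8641]
Distance = sqrt(160.9764) = 12.6876


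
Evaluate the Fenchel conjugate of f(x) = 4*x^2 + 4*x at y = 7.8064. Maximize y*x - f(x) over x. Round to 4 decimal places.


f*(y) = sup_x {y*x - a*x^2 - b*x} = sup_x {(y-b)*x - a*x^2}
FOC: (y - b) - 2a*x = 0 => x* = (y - b)/(2a)
x* = (7.8064 - 4)/(2*4) = 0.4758
f*(7.8064) = (y-b)^2/(4a) = (7.8064 - 4)^2/(4*4)
= 14.4887/16 = 0.9055


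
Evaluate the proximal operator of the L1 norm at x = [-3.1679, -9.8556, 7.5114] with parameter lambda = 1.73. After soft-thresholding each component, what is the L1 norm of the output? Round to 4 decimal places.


Soft-thresholding with lambda = 1.73:
prox(-3.1679) = sign(-3.1679)*max(|-3.1679| - 1.73, 0) = -1.4379
prox(-9.8556) = sign(-9.8556)*max(|-9.8556| - 1.73, 0) = -8.1256
prox(7.5114) = sign(7.5114)*max(|7.5114| - 1.73, 0) = 5.7814
prox(x) = [-1.4379, -8.1256, 5.7814]
||prox(x)||_1 = 1.4379 + 8.1256 + 5.7814 = 15.3449


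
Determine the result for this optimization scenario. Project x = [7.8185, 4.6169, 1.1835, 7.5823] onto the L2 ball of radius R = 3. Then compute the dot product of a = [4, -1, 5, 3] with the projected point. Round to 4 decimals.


Step 1: Compute ||x|| (intermediates to 6 decimals).
||x|| = sqrt(7.8185^2 + 4.6169^2 + 1.1835^2 + 7.5823^2) = 11.888509
Step 2: Project.
Since ||x|| > R, scale = R/||x|| = 3/11.888509 = 0.252345, proj(x) = scale * x
proj(x) = [1.972959, 1.165052, 0.29865, 1.913355]
Step 3: Dot product.
a^T * proj(x) = 4*1.972959 - 1*1.165052 + 5*0.29865 + 3*1.913355 = 13.9601


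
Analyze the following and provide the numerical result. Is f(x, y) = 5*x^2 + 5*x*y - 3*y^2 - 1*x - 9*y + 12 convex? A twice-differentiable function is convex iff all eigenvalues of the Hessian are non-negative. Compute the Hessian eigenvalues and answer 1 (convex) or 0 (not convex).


The Hessian of f(x,y) = 5*x^2 + 5*x*y - 3*y^2 - 1*x - 9*y + 12 is:
H = [[10, 5], [5, -6]]
Trace = 10 - 6 = 4
Determinant = 10*-6 - (5)^2 = -85
Discriminant = (4)^2 - 4*-85 = 356.0
Eigenvalues: lambda_1 = -7.434, lambda_2 = 11.434
The function is not convex.

0


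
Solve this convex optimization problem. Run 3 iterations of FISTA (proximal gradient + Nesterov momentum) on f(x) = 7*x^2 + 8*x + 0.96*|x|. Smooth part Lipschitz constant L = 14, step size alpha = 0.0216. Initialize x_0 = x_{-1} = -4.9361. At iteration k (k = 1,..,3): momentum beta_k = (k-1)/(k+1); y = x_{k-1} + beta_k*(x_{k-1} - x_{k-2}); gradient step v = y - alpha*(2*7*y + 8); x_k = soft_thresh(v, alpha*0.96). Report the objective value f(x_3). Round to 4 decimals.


FISTA on f(x) = 7*x^2 + 8*x + 0.96*|x|
L = 14, alpha = 0.0216
Iteration 1: beta = 0.0, y = -4.9361 + 0.0*(-4.9361 + 4.9361) = -4.9361
  grad(y) = -61.1054, v = y - alpha*grad = -3.6162
  prox(v) = soft_thresh(-3.6162, 0.0207) = -3.5955
Iteration 2: beta = 0.3333, y = -3.5955 + 0.3333*(-3.5955 + 4.9361) = -3.1486
  grad(y) = -36.0806, v = y - alpha*grad = -2.3693
  prox(v) = soft_thresh(-2.3693, 0.0207) = -2.3485
Iteration 3: beta = 0.5, y = -2.3485 + 0.5*(-2.3485 + 3.5955) = -1.7251
  grad(y) = -16.1509, v = y - alpha*grad = -1.3762
  prox(v) = soft_thresh(-1.3762, 0.0207) = -1.3555
f(x_3) = 7*(-1.3555)^2 + 8*(-1.3555) + 0.96*|-1.3555| = 3.3186


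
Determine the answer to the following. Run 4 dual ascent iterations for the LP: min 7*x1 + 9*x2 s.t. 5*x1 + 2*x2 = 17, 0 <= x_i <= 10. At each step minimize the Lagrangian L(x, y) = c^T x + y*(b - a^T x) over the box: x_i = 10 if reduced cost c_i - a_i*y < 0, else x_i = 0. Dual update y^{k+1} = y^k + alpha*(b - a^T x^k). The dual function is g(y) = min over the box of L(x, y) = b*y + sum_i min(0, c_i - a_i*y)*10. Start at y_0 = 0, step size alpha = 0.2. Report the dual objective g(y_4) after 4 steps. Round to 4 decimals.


Dual ascent for LP: min 7*x1 + 9*x2, 5*x1 + 2*x2 = 17, 0 <= x_i <= 10
Step 1: y^k = 0.0, reduced costs: (7.0, 9.0)
  x^k = (0.0, 0.0), subgradient = b - a^T x = 17.0
  y^{k+1} = 0.0 + 0.2*17.0 = 3.4
Step 2: y^k = 3.4, reduced costs: (-10.0, 2.2)
  x^k = (10.0, 0.0), subgradient = b - a^T x = -33.0
  y^{k+1} = 3.4 + 0.2*-33.0 = -3.2
Step 3: y^k = -3.2, reduced costs: (23.0, 15.4)
  x^k = (0.0, 0.0), subgradient = b - a^T x = 17.0
  y^{k+1} = -3.2 + 0.2*17.0 = 0.2
Step 4: y^k = 0.2, reduced costs: (6.0, 8.6)
  x^k = (0.0, 0.0), subgradient = b - a^T x = 17.0
  y^{k+1} = 0.2 + 0.2*17.0 = 3.6
Dual objective at y_4 = 3.6: reduced costs (-11.0, 1.8), box minimizer x = (10.0, 0.0)
g(y_4) = b*y + (c1 - a1*y)*x1 + (c2 - a2*y)*x2 = 17*3.6 + (-11.0)*10.0 + 1.8*0.0 = 61.2 - 110.0 + 0.0 = -48.8


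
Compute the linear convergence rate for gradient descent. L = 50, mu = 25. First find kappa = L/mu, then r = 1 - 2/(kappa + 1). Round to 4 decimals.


Step 1: Compute the condition number.
kappa = L/mu = 50/25 = 2.0
Step 2: Compute the convergence rate.
r = 1 - 2/(kappa + 1) = 1 - 2*mu/(L + mu) = (L - mu)/(L + mu) = 25/75 = 0.3333


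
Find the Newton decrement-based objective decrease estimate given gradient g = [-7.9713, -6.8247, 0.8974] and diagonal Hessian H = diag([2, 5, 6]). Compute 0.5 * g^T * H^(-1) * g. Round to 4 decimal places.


Step 1: H is diagonal, so H^(-1) * g = [-3.9857, -1.3649, 0.1496].
Step 2: g^T H^(-1) g = sum_i g_i^2 / H_ii
  = (-7.9713)^2/2 + (-6.8247)^2/5 + (0.8974)^2/6
  = 31.7708 + 9.3153 + 0.1342 = 41.2203
Step 3: Objective decrease = 0.5 * g^T H^(-1) g = 20.6102


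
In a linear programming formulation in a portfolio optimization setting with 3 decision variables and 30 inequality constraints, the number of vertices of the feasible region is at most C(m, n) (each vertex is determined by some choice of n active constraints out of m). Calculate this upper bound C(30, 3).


Each vertex corresponds to some choice of n active constraints out of m, so the number of vertices is at most C(m, n) = m! / (n!(m-n)!).
m = 30, n = 3
Numerator: 30 * 29 * 28
Denominator: 3! = 6
C(30, 3) = 4060


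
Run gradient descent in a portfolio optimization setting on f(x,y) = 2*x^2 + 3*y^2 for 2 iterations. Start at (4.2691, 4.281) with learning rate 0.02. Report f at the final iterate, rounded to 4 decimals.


Gradient descent on f(x,y) = 2*x^2 + 3*y^2.
Starting point: (4.2691, 4.281), alpha = 0.02
Step 1: grad_x = 2*2*4.2691 = 17.0764, grad_y = 2*3*4.281 = 25.686
  x_1 = 4.2691 - 0.02*17.0764 = 3.9276
  y_1 = 4.281 - 0.02*25.686 = 3.7673
Step 2: grad_x = 2*2*3.9276 = 15.7103, grad_y = 2*3*3.7673 = 22.6037
  x_2 = 3.9276 - 0.02*15.7103 = 3.6134
  y_2 = 3.7673 - 0.02*22.6037 = 3.3152
f(3.6134, 3.3152) = 2*3.6134^2 + 3*3.3152^2 = 59.0846


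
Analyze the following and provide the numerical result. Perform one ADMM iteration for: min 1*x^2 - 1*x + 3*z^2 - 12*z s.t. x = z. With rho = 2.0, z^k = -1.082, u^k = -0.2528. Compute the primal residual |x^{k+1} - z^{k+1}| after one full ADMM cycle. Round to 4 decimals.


ADMM iteration with rho = 2.0, z^k = -1.082, u^k = -0.2528
Step 1: x-update.
Minimize 1*x^2 - 1*x + (2.0/2)*(x + 1.082 - 0.2528)^2
FOC: (2*1 + 2.0)*x = 1 + 2.0*(-1.082 + 0.2528)
x^{k+1} = -0.1646
Step 2: z-update.
Minimize 3*z^2 - 12*z + (2.0/2)*(-0.1646 - z - 0.2528)^2
FOC: (2*3 + 2.0)*z = 12 + 2.0*(-0.1646 - 0.2528)
z^{k+1} = 1.3957
Step 3: u-update.
u^{k+1} = -0.2528 - 0.1646 - 1.3957 = -1.8131
Step 4: Primal residual = |-0.1646 - 1.3957| = 1.5603


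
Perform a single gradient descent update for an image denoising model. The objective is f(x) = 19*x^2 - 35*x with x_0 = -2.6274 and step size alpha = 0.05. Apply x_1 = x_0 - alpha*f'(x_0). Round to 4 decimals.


We compute the gradient at x_0 and apply the update.
f'(x) = 38*x - 35
f'(-2.6274) = 38*-2.6274 - 35 = -134.8412
x_1 = -2.6274 - 0.05*-134.8412 = 4.1147


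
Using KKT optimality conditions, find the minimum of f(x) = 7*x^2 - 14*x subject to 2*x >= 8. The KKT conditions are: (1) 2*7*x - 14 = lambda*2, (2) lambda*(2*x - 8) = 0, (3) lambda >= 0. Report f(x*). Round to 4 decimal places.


Step 1: Try lambda = 0 (constraint inactive).
x_unc = 14/(2*7) = 1.0
Check: 2*1.0 = 2.0 < 8 -- violated!
Step 2: Constraint must be active: 2*x = 8
x* = 8/2 = 4.0
lambda = (2*7*4.0 - 14)/2 = 21.0
Step 3: Compute optimal value.
f(x*) = 7*4.0^2 - 14*4.0 = 56.0


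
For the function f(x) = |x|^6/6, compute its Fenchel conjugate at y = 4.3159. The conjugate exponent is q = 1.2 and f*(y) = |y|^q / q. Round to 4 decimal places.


The conjugate exponent q satisfies 1/p + 1/q = 1.
p = 6, so q = 6/(6 - 1) = 1.2
|y|^q = 4.3159^1.2 = 5.7821
f*(4.3159) = 5.7821 / 1.2 = 4.8184


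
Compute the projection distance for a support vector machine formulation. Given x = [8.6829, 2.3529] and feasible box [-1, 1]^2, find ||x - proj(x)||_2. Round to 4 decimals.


Project each component onto [-1, 1].
clip(8.6829) = 1.0, clip(2.3529) = 1.0
Projection = [1.0, 1.0]
Squared diffs: [59.027, 1.8303]
Distance = sqrt(60.8573) = 7.8011


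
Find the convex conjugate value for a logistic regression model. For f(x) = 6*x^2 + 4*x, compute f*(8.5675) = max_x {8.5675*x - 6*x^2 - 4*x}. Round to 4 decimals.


f*(y) = sup_x {y*x - a*x^2 - b*x} = sup_x {(y-b)*x - a*x^2}
FOC: (y - b) - 2a*x = 0 => x* = (y - b)/(2a)
x* = (8.5675 - 4)/(2*6) = 0.3806
f*(8.5675) = (y-b)^2/(4a) = (8.5675 - 4)^2/(4*6)
= 20.8621/24 = 0.8693


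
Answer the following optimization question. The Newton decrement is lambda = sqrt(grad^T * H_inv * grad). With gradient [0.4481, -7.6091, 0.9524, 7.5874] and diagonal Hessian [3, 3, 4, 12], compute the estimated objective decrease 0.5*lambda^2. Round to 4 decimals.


Step 1: H is diagonal, so H^(-1) * g = [0.1494, -2.5364, 0.2381, 0.6323].
Step 2: g^T H^(-1) g = sum_i g_i^2 / H_ii
  = (0.4481)^2/3 + (-7.6091)^2/3 + (0.9524)^2/4 + (7.5874)^2/12
  = 0.0669 + 19.2995 + 0.2268 + 4.7974 = 24.3906
Step 3: Objective decrease = 0.5 * g^T H^(-1) g = 12.1953


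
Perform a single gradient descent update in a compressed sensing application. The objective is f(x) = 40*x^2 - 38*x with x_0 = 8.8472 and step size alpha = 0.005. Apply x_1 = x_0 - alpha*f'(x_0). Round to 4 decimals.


We compute the gradient at x_0 and apply the update.
f'(x) = 80*x - 38
f'(8.8472) = 80*8.8472 - 38 = 669.776
x_1 = 8.8472 - 0.005*669.776 = 5.4983


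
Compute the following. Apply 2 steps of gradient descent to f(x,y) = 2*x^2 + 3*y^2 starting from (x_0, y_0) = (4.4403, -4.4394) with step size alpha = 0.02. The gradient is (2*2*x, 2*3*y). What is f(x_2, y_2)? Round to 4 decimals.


Gradient descent on f(x,y) = 2*x^2 + 3*y^2.
Starting point: (4.4403, -4.4394), alpha = 0.02
Step 1: grad_x = 2*2*4.4403 = 17.7612, grad_y = 2*3*-4.4394 = -26.6364
  x_1 = 4.4403 - 0.02*17.7612 = 4.0851
  y_1 = -4.4394 - 0.02*-26.6364 = -3.9067
Step 2: grad_x = 2*2*4.0851 = 16.3403, grad_y = 2*3*-3.9067 = -23.44
  x_2 = 4.0851 - 0.02*16.3403 = 3.7583
  y_2 = -3.9067 - 0.02*-23.44 = -3.4379
f(3.7583, -3.4379) = 2*3.7583^2 + 3*(-3.4379)^2 = 63.7061
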